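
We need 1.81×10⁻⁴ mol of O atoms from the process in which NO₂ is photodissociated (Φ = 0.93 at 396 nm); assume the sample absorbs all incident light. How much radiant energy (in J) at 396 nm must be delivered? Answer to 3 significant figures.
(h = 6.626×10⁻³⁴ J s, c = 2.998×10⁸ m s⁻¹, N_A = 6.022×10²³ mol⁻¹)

58.8 J

Photons that must be absorbed: 1.81×10⁻⁴ / 0.93 = 1.946×10⁻⁴ mol.
Photon energy: hc/λ = 5.016×10⁻¹⁹ J; per mole, 3.021×10⁵ J mol⁻¹.
Energy required: 1.946×10⁻⁴ × 3.021×10⁵ = 58.8 J.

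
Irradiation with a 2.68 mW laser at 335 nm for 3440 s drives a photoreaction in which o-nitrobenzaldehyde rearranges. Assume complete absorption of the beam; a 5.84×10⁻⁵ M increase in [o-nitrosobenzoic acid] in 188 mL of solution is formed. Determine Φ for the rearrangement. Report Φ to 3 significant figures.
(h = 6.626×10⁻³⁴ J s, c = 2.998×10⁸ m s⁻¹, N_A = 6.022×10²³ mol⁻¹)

Product: (5.84×10⁻⁵ M)(0.188 L) = 1.098×10⁻⁵ mol.
Photon energy at 335 nm: hc/λ = (6.626×10⁻³⁴)(2.998×10⁸)/(335×10⁻⁹) = 5.930×10⁻¹⁹ J.
Energy delivered: (2.68 mW)(3440 s) = 9.219 J.
Photons incident: 9.219 / 5.930×10⁻¹⁹ = 1.555×10¹⁹, i.e. 1.555×10¹⁹/6.022×10²³ = 2.582×10⁻⁵ mol.
Φ = 1.098×10⁻⁵ mol / 2.582×10⁻⁵ mol photons = 0.425.

Φ = 0.425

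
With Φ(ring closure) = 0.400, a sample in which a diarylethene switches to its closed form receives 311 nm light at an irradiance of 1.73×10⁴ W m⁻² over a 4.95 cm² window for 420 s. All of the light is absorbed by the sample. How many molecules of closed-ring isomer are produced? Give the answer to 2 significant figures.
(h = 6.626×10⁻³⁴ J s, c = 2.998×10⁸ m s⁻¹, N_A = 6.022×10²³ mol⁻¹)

Photon energy at 311 nm: hc/λ = (6.626×10⁻³⁴)(2.998×10⁸)/(311×10⁻⁹) = 6.387×10⁻¹⁹ J.
Energy delivered: (1.73×10⁴ W m⁻²)(4.95×10⁻⁴ m²)(420 s) = 3597 J.
Photons incident: 3597 / 6.387×10⁻¹⁹ = 5.632×10²¹, i.e. 5.632×10²¹/6.022×10²³ = 0.009352 mol.
Product: Φ × n_abs = 0.400 × 0.009352 = 0.003741 mol.
As a count: 0.003741 × 6.022×10²³ = 2.3×10²¹.

2.3×10²¹ molecules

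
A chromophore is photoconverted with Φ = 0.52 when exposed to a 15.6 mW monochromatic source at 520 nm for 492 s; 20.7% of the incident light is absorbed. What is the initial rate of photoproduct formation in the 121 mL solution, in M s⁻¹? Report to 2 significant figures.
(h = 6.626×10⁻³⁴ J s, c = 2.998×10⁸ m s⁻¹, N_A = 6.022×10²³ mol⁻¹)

6.0×10⁻⁸ M s⁻¹

Photon energy at 520 nm: hc/λ = (6.626×10⁻³⁴)(2.998×10⁸)/(520×10⁻⁹) = 3.820×10⁻¹⁹ J.
Energy delivered: (15.6 mW)(492 s) = 7.675 J.
Photons incident: 7.675 / 3.820×10⁻¹⁹ = 2.009×10¹⁹, i.e. 2.009×10¹⁹/6.022×10²³ = 3.336×10⁻⁵ mol.
Photons absorbed: 0.207 × 3.336×10⁻⁵ = 6.906×10⁻⁶ mol.
Product formed: 0.52 × 6.906×10⁻⁶ = 3.591×10⁻⁶ mol.
Rate: 3.591×10⁻⁶ mol / (492 s × 0.121 L) = 6.0×10⁻⁸ M s⁻¹.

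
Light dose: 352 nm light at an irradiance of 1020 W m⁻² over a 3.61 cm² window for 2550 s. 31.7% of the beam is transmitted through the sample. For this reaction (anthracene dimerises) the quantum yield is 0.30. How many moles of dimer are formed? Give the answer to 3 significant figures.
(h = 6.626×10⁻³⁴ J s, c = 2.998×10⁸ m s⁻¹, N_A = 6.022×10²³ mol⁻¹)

Photon energy at 352 nm: hc/λ = (6.626×10⁻³⁴)(2.998×10⁸)/(352×10⁻⁹) = 5.643×10⁻¹⁹ J.
Energy delivered: (1020 W m⁻²)(3.61×10⁻⁴ m²)(2550 s) = 939.0 J.
Photons incident: 939.0 / 5.643×10⁻¹⁹ = 1.664×10²¹, i.e. 1.664×10²¹/6.022×10²³ = 0.002763 mol.
Fraction absorbed: 1 − 31.7/100 = 0.6830.
Photons absorbed: 0.6830 × 0.002763 = 0.001887 mol.
Product: Φ × n_abs = 0.30 × 0.001887 = 5.661×10⁻⁴ mol.

5.66×10⁻⁴ mol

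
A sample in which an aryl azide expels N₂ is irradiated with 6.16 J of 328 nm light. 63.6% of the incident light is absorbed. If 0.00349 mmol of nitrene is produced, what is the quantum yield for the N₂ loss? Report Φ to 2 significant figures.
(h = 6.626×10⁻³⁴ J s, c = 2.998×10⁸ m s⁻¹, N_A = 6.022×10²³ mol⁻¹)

Product: 0.00349 mmol = 3.49×10⁻⁶ mol.
Photon energy at 328 nm: hc/λ = (6.626×10⁻³⁴)(2.998×10⁸)/(328×10⁻⁹) = 6.056×10⁻¹⁹ J.
Photons incident: 6.16 / 6.056×10⁻¹⁹ = 1.017×10¹⁹, i.e. 1.017×10¹⁹/6.022×10²³ = 1.689×10⁻⁵ mol.
Photons absorbed: 0.636 × 1.689×10⁻⁵ = 1.074×10⁻⁵ mol.
Φ = 3.49×10⁻⁶ mol / 1.074×10⁻⁵ mol photons = 0.32.

Φ = 0.32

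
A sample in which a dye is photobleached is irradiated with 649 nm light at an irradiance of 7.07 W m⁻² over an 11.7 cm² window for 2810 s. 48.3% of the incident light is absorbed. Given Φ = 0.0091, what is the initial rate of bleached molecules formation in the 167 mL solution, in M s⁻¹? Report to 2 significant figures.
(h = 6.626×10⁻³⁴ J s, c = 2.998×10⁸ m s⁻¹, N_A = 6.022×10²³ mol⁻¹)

Photon energy at 649 nm: hc/λ = (6.626×10⁻³⁴)(2.998×10⁸)/(649×10⁻⁹) = 3.061×10⁻¹⁹ J.
Energy delivered: (7.07 W m⁻²)(11.7×10⁻⁴ m²)(2810 s) = 23.24 J.
Photons incident: 23.24 / 3.061×10⁻¹⁹ = 7.592×10¹⁹, i.e. 7.592×10¹⁹/6.022×10²³ = 1.261×10⁻⁴ mol.
Photons absorbed: 0.483 × 1.261×10⁻⁴ = 6.091×10⁻⁵ mol.
Product formed: 0.0091 × 6.091×10⁻⁵ = 5.543×10⁻⁷ mol.
Rate: 5.543×10⁻⁷ mol / (2810 s × 0.167 L) = 1.2×10⁻⁹ M s⁻¹.

1.2×10⁻⁹ M s⁻¹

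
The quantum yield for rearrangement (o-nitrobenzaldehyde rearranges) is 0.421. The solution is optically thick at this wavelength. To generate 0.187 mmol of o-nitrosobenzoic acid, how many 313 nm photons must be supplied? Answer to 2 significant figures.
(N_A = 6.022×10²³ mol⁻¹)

Product: 0.187 mmol = 1.87×10⁻⁴ mol.
Photons that must be absorbed: 1.87×10⁻⁴ / 0.421 = 4.442×10⁻⁴ mol.
Photon count: 4.442×10⁻⁴ × 6.022×10²³ = 2.7×10²⁰.

2.7×10²⁰ photons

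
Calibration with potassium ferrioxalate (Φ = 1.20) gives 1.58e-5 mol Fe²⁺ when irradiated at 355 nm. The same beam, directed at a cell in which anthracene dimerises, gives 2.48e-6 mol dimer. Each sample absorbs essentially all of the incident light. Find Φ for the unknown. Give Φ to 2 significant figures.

Φ = 0.19

Photons absorbed by the actinometer: 1.58e-5 / 1.20 = 1.317e-5 mol.
Φ(unknown) = 2.48e-6 / 1.317e-5 = 0.19.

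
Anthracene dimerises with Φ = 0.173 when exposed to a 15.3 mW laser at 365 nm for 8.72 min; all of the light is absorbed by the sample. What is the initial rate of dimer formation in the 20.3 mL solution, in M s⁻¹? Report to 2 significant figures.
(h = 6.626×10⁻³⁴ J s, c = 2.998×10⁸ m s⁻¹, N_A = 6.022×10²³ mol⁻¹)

Photon energy at 365 nm: hc/λ = (6.626×10⁻³⁴)(2.998×10⁸)/(365×10⁻⁹) = 5.442×10⁻¹⁹ J.
Energy delivered: (15.3 mW)(523.2 s) = 8.005 J.
Photons incident: 8.005 / 5.442×10⁻¹⁹ = 1.471×10¹⁹, i.e. 1.471×10¹⁹/6.022×10²³ = 2.443×10⁻⁵ mol.
Product formed: 0.173 × 2.443×10⁻⁵ = 4.226×10⁻⁶ mol.
Rate: 4.226×10⁻⁶ mol / (523.2 s × 0.0203 L) = 4.0×10⁻⁷ M s⁻¹.

4.0×10⁻⁷ M s⁻¹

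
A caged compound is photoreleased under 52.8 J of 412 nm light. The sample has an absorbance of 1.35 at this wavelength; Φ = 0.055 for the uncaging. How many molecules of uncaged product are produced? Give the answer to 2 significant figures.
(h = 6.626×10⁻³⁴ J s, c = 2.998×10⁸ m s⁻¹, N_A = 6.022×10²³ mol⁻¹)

5.8×10¹⁸ molecules

Photon energy at 412 nm: hc/λ = (6.626×10⁻³⁴)(2.998×10⁸)/(412×10⁻⁹) = 4.822×10⁻¹⁹ J.
Photons incident: 52.8 / 4.822×10⁻¹⁹ = 1.095×10²⁰, i.e. 1.095×10²⁰/6.022×10²³ = 1.818×10⁻⁴ mol.
Fraction absorbed: 1 − 10^(−1.35) = 0.9553.
Photons absorbed: 0.9553 × 1.818×10⁻⁴ = 1.737×10⁻⁴ mol.
Product: Φ × n_abs = 0.055 × 1.737×10⁻⁴ = 9.554×10⁻⁶ mol.
As a count: 9.554×10⁻⁶ × 6.022×10²³ = 5.8×10¹⁸.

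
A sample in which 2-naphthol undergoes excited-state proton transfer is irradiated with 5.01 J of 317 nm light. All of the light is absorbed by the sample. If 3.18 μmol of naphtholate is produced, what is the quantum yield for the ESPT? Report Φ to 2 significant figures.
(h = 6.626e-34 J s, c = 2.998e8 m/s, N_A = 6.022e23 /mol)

Φ = 0.24

Product: 3.18 μmol = 3.18e-6 mol.
Photon energy at 317 nm: hc/λ = (6.626e-34)(2.998e8)/(317e-9) = 6.266e-19 J.
Photons incident: 5.01 / 6.266e-19 = 7.996e18, i.e. 7.996e18/6.022e23 = 1.328e-5 mol.
Φ = 3.18e-6 mol / 1.328e-5 mol photons = 0.24.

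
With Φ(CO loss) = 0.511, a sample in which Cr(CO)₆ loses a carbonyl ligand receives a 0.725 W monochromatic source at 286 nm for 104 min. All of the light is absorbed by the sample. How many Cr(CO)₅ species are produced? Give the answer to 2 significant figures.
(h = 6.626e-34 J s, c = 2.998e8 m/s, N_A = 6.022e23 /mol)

Photon energy at 286 nm: hc/λ = (6.626e-34)(2.998e8)/(286e-9) = 6.946e-19 J.
Energy delivered: (0.725 W)(6240 s) = 4524 J.
Photons incident: 4524 / 6.946e-19 = 6.513e21, i.e. 6.513e21/6.022e23 = 0.01082 mol.
Product: Φ × n_abs = 0.511 × 0.01082 = 0.005529 mol.
As a count: 0.005529 × 6.022e23 = 3.3e21.

3.3e21 species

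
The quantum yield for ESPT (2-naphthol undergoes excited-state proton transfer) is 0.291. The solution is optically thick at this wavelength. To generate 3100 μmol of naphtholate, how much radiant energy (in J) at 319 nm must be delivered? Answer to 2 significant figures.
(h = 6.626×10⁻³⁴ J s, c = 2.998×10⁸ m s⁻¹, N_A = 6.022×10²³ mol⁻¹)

4000 J

Product: 3100 μmol = 0.00310 mol.
Photons that must be absorbed: 0.00310 / 0.291 = 0.01065 mol.
Photon energy: hc/λ = 6.227×10⁻¹⁹ J; per mole, 3.750×10⁵ J mol⁻¹.
Energy required: 0.01065 × 3.750×10⁵ = 4000 J.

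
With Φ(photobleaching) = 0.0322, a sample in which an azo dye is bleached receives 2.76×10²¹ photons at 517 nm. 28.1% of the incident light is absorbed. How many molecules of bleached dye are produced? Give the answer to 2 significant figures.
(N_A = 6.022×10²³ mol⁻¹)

Moles of photons: 2.76×10²¹ / 6.022×10²³ = 0.004583 mol.
Photons absorbed: 0.281 × 0.004583 = 0.001288 mol.
Product: Φ × n_abs = 0.0322 × 0.001288 = 4.147×10⁻⁵ mol.
As a count: 4.147×10⁻⁵ × 6.022×10²³ = 2.5×10¹⁹.

2.5×10¹⁹ molecules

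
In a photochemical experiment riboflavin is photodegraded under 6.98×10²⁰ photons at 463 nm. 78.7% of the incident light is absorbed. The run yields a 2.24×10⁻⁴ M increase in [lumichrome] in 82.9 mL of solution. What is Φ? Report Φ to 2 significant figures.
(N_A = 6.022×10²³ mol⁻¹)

Φ = 0.020

Product: (2.24×10⁻⁴ M)(0.0829 L) = 1.857×10⁻⁵ mol.
Moles of photons: 6.98×10²⁰ / 6.022×10²³ = 0.001159 mol.
Photons absorbed: 0.787 × 0.001159 = 9.121×10⁻⁴ mol.
Φ = 1.857×10⁻⁵ mol / 9.121×10⁻⁴ mol photons = 0.020.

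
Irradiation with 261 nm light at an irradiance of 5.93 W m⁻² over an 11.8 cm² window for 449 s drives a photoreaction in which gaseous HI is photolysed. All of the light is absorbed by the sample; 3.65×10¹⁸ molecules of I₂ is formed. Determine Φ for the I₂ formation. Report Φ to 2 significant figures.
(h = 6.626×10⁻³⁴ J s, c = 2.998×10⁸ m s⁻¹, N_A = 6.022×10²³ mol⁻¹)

Product: 3.65×10¹⁸ / 6.022×10²³ = 6.061×10⁻⁶ mol.
Photon energy at 261 nm: hc/λ = (6.626×10⁻³⁴)(2.998×10⁸)/(261×10⁻⁹) = 7.611×10⁻¹⁹ J.
Energy delivered: (5.93 W m⁻²)(11.8×10⁻⁴ m²)(449 s) = 3.142 J.
Photons incident: 3.142 / 7.611×10⁻¹⁹ = 4.128×10¹⁸, i.e. 4.128×10¹⁸/6.022×10²³ = 6.855×10⁻⁶ mol.
Φ = 6.061×10⁻⁶ mol / 6.855×10⁻⁶ mol photons = 0.88.

Φ = 0.88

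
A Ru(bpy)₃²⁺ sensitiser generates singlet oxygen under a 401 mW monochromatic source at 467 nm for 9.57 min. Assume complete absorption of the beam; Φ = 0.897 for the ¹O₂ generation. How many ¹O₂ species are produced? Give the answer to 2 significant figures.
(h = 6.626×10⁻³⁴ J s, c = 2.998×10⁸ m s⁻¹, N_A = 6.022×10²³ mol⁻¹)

4.9×10²⁰ species

Photon energy at 467 nm: hc/λ = (6.626×10⁻³⁴)(2.998×10⁸)/(467×10⁻⁹) = 4.254×10⁻¹⁹ J.
Energy delivered: (401 mW)(574.2 s) = 230.3 J.
Photons incident: 230.3 / 4.254×10⁻¹⁹ = 5.414×10²⁰, i.e. 5.414×10²⁰/6.022×10²³ = 8.990×10⁻⁴ mol.
Product: Φ × n_abs = 0.897 × 8.990×10⁻⁴ = 8.064×10⁻⁴ mol.
As a count: 8.064×10⁻⁴ × 6.022×10²³ = 4.9×10²⁰.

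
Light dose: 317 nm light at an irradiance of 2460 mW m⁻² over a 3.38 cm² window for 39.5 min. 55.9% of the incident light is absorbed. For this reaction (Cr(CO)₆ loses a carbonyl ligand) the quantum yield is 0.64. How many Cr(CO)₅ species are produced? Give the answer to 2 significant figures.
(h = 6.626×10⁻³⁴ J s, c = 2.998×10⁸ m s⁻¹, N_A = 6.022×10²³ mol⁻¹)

1.1×10¹⁸ species

Photon energy at 317 nm: hc/λ = (6.626×10⁻³⁴)(2.998×10⁸)/(317×10⁻⁹) = 6.266×10⁻¹⁹ J.
Energy delivered: (2460 mW m⁻²)(3.38×10⁻⁴ m²)(2370 s) = 1.971 J.
Photons incident: 1.971 / 6.266×10⁻¹⁹ = 3.146×10¹⁸, i.e. 3.146×10¹⁸/6.022×10²³ = 5.224×10⁻⁶ mol.
Photons absorbed: 0.559 × 5.224×10⁻⁶ = 2.920×10⁻⁶ mol.
Product: Φ × n_abs = 0.64 × 2.920×10⁻⁶ = 1.869×10⁻⁶ mol.
As a count: 1.869×10⁻⁶ × 6.022×10²³ = 1.1×10¹⁸.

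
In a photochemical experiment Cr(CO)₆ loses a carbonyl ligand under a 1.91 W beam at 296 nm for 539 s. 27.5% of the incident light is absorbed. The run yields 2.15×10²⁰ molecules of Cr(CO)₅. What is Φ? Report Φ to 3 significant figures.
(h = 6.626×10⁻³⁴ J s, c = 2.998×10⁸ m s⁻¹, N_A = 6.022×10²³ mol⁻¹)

Φ = 0.510

Product: 2.15×10²⁰ / 6.022×10²³ = 3.570×10⁻⁴ mol.
Photon energy at 296 nm: hc/λ = (6.626×10⁻³⁴)(2.998×10⁸)/(296×10⁻⁹) = 6.711×10⁻¹⁹ J.
Energy delivered: (1.91 W)(539 s) = 1029 J.
Photons incident: 1029 / 6.711×10⁻¹⁹ = 1.533×10²¹, i.e. 1.533×10²¹/6.022×10²³ = 0.002546 mol.
Photons absorbed: 0.275 × 0.002546 = 7.002×10⁻⁴ mol.
Φ = 3.570×10⁻⁴ mol / 7.002×10⁻⁴ mol photons = 0.510.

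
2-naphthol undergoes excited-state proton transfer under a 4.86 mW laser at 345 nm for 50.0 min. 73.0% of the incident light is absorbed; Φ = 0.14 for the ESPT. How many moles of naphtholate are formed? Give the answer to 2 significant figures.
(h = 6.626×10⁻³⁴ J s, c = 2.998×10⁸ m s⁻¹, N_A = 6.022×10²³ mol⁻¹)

Photon energy at 345 nm: hc/λ = (6.626×10⁻³⁴)(2.998×10⁸)/(345×10⁻⁹) = 5.758×10⁻¹⁹ J.
Energy delivered: (4.86 mW)(3000 s) = 14.58 J.
Photons incident: 14.58 / 5.758×10⁻¹⁹ = 2.532×10¹⁹, i.e. 2.532×10¹⁹/6.022×10²³ = 4.205×10⁻⁵ mol.
Photons absorbed: 0.730 × 4.205×10⁻⁵ = 3.070×10⁻⁵ mol.
Product: Φ × n_abs = 0.14 × 3.070×10⁻⁵ = 4.298×10⁻⁶ mol.

4.3×10⁻⁶ mol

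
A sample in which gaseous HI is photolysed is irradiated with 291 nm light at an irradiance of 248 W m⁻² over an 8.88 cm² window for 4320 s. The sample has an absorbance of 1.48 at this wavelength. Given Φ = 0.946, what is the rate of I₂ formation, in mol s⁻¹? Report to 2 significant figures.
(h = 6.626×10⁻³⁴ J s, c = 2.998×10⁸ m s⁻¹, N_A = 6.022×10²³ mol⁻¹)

4.9×10⁻⁷ mol s⁻¹

Photon energy at 291 nm: hc/λ = (6.626×10⁻³⁴)(2.998×10⁸)/(291×10⁻⁹) = 6.826×10⁻¹⁹ J.
Energy delivered: (248 W m⁻²)(8.88×10⁻⁴ m²)(4320 s) = 951.4 J.
Photons incident: 951.4 / 6.826×10⁻¹⁹ = 1.394×10²¹, i.e. 1.394×10²¹/6.022×10²³ = 0.002315 mol.
Fraction absorbed: 1 − 10^(−1.48) = 0.9669.
Photons absorbed: 0.9669 × 0.002315 = 0.002238 mol.
Product formed: 0.946 × 0.002238 = 0.002117 mol.
Rate: 0.002117 / 4320 s = 4.9×10⁻⁷ mol s⁻¹.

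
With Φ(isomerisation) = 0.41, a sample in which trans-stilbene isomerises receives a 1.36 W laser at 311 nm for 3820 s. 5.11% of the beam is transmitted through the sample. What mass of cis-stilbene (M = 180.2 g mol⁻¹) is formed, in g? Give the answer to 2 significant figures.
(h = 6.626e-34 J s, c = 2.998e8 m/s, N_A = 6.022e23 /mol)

0.95 g

Photon energy at 311 nm: hc/λ = (6.626e-34)(2.998e8)/(311e-9) = 6.387e-19 J.
Energy delivered: (1.36 W)(3820 s) = 5195 J.
Photons incident: 5195 / 6.387e-19 = 8.134e21, i.e. 8.134e21/6.022e23 = 0.01351 mol.
Fraction absorbed: 1 − 5.11/100 = 0.9489.
Photons absorbed: 0.9489 × 0.01351 = 0.01282 mol.
Product: Φ × n_abs = 0.41 × 0.01282 = 0.005256 mol.
Mass: 0.005256 × 180.2 = 0.9471 g = 0.95 g.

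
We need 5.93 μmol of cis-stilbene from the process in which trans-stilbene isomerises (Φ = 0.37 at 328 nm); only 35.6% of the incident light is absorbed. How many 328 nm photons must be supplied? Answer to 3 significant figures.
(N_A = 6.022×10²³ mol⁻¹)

Product: 5.93 μmol = 5.93×10⁻⁶ mol.
Photons that must be absorbed: 5.93×10⁻⁶ / 0.37 = 1.603×10⁻⁵ mol.
Incident photons needed: 1.603×10⁻⁵ / 0.356 = 4.503×10⁻⁵ mol.
Photon count: 4.503×10⁻⁵ × 6.022×10²³ = 2.71×10¹⁹.

2.71×10¹⁹ photons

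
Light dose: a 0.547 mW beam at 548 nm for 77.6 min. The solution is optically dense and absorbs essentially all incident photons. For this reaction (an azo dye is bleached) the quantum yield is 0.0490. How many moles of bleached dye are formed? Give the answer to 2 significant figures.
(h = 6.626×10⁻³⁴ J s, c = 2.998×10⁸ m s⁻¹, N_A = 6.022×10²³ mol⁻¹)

Photon energy at 548 nm: hc/λ = (6.626×10⁻³⁴)(2.998×10⁸)/(548×10⁻⁹) = 3.625×10⁻¹⁹ J.
Energy delivered: (0.547 mW)(4656 s) = 2.547 J.
Photons incident: 2.547 / 3.625×10⁻¹⁹ = 7.026×10¹⁸, i.e. 7.026×10¹⁸/6.022×10²³ = 1.167×10⁻⁵ mol.
Product: Φ × n_abs = 0.0490 × 1.167×10⁻⁵ = 5.718×10⁻⁷ mol.

5.7×10⁻⁷ mol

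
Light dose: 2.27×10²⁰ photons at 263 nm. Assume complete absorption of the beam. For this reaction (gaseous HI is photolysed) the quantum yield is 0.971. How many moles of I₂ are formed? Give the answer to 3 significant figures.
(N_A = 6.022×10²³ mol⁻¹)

3.66×10⁻⁴ mol

Moles of photons: 2.27×10²⁰ / 6.022×10²³ = 3.770×10⁻⁴ mol.
Product: Φ × n_abs = 0.971 × 3.770×10⁻⁴ = 3.661×10⁻⁴ mol.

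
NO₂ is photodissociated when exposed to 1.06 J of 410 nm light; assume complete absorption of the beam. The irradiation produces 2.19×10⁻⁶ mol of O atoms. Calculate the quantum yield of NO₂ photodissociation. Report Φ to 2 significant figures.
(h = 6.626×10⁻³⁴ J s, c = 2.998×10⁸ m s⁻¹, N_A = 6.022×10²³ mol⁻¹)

Photon energy at 410 nm: hc/λ = (6.626×10⁻³⁴)(2.998×10⁸)/(410×10⁻⁹) = 4.845×10⁻¹⁹ J.
Photons incident: 1.06 / 4.845×10⁻¹⁹ = 2.188×10¹⁸, i.e. 2.188×10¹⁸/6.022×10²³ = 3.633×10⁻⁶ mol.
Φ = 2.19×10⁻⁶ mol / 3.633×10⁻⁶ mol photons = 0.60.

Φ = 0.60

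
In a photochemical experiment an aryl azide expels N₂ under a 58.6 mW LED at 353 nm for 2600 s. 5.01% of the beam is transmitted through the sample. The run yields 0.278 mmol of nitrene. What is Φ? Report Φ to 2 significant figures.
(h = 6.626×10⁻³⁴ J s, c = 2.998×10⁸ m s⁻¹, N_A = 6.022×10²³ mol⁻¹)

Product: 0.278 mmol = 2.78×10⁻⁴ mol.
Photon energy at 353 nm: hc/λ = (6.626×10⁻³⁴)(2.998×10⁸)/(353×10⁻⁹) = 5.627×10⁻¹⁹ J.
Energy delivered: (58.6 mW)(2600 s) = 152.4 J.
Photons incident: 152.4 / 5.627×10⁻¹⁹ = 2.708×10²⁰, i.e. 2.708×10²⁰/6.022×10²³ = 4.497×10⁻⁴ mol.
Fraction absorbed: 1 − 5.01/100 = 0.9499.
Photons absorbed: 0.9499 × 4.497×10⁻⁴ = 4.272×10⁻⁴ mol.
Φ = 2.78×10⁻⁴ mol / 4.272×10⁻⁴ mol photons = 0.65.

Φ = 0.65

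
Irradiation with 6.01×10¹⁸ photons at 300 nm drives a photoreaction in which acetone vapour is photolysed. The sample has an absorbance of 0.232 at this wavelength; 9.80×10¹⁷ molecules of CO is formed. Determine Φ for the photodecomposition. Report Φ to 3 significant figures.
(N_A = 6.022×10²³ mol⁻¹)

Φ = 0.394

Product: 9.80×10¹⁷ / 6.022×10²³ = 1.627×10⁻⁶ mol.
Moles of photons: 6.01×10¹⁸ / 6.022×10²³ = 9.980×10⁻⁶ mol.
Fraction absorbed: 1 − 10^(−0.232) = 0.4139.
Photons absorbed: 0.4139 × 9.980×10⁻⁶ = 4.131×10⁻⁶ mol.
Φ = 1.627×10⁻⁶ mol / 4.131×10⁻⁶ mol photons = 0.394.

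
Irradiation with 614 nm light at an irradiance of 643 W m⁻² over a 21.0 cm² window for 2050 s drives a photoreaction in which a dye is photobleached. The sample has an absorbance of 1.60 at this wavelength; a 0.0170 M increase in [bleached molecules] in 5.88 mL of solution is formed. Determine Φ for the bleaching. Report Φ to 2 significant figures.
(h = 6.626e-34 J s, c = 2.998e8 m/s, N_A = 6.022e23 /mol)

Φ = 0.0072

Product: (0.0170 M)(0.00588 L) = 9.996e-5 mol.
Photon energy at 614 nm: hc/λ = (6.626e-34)(2.998e8)/(614e-9) = 3.235e-19 J.
Energy delivered: (643 W m⁻²)(21.0e-4 m²)(2050 s) = 2768 J.
Photons incident: 2768 / 3.235e-19 = 8.556e21, i.e. 8.556e21/6.022e23 = 0.01421 mol.
Fraction absorbed: 1 − 10^(−1.60) = 0.9749.
Photons absorbed: 0.9749 × 0.01421 = 0.01385 mol.
Φ = 9.996e-5 mol / 0.01385 mol photons = 0.0072.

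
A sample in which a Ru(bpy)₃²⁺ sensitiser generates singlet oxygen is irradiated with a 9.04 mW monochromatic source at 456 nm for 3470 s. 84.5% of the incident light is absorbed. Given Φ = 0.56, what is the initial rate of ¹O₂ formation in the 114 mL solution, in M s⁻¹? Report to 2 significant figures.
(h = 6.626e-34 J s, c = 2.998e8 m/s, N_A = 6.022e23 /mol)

Photon energy at 456 nm: hc/λ = (6.626e-34)(2.998e8)/(456e-9) = 4.356e-19 J.
Energy delivered: (9.04 mW)(3470 s) = 31.37 J.
Photons incident: 31.37 / 4.356e-19 = 7.202e19, i.e. 7.202e19/6.022e23 = 1.196e-4 mol.
Photons absorbed: 0.845 × 1.196e-4 = 1.011e-4 mol.
Product formed: 0.56 × 1.011e-4 = 5.662e-5 mol.
Rate: 5.662e-5 mol / (3470 s × 0.114 L) = 1.4e-7 M s⁻¹.

1.4e-7 M s⁻¹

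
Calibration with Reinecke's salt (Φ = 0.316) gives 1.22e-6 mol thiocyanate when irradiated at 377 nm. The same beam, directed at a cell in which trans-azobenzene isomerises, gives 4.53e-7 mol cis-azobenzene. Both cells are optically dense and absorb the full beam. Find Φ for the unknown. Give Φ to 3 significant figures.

Φ = 0.117

Photons absorbed by the actinometer: 1.22e-6 / 0.316 = 3.861e-6 mol.
Φ(unknown) = 4.53e-7 / 3.861e-6 = 0.117.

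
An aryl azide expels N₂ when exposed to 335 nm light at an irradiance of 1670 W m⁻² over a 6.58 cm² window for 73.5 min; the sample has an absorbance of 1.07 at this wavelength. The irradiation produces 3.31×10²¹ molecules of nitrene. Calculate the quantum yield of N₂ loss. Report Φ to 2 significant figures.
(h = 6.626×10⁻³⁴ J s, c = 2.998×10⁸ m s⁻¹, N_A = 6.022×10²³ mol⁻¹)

Φ = 0.44

Product: 3.31×10²¹ / 6.022×10²³ = 0.005497 mol.
Photon energy at 335 nm: hc/λ = (6.626×10⁻³⁴)(2.998×10⁸)/(335×10⁻⁹) = 5.930×10⁻¹⁹ J.
Energy delivered: (1670 W m⁻²)(6.58×10⁻⁴ m²)(4410 s) = 4846 J.
Photons incident: 4846 / 5.930×10⁻¹⁹ = 8.172×10²¹, i.e. 8.172×10²¹/6.022×10²³ = 0.01357 mol.
Fraction absorbed: 1 − 10^(−1.07) = 0.9149.
Photons absorbed: 0.9149 × 0.01357 = 0.01242 mol.
Φ = 0.005497 mol / 0.01242 mol photons = 0.44.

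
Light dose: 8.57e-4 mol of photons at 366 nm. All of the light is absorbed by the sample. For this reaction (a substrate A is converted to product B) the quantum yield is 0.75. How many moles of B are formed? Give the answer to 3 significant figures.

Product: Φ × n_abs = 0.75 × 8.57e-4 = 6.428e-4 mol.

6.43e-4 mol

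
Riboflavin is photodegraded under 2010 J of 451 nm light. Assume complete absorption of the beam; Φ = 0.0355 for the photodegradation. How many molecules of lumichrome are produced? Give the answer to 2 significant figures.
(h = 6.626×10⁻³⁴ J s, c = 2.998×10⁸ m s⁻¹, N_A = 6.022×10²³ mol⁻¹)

Photon energy at 451 nm: hc/λ = (6.626×10⁻³⁴)(2.998×10⁸)/(451×10⁻⁹) = 4.405×10⁻¹⁹ J.
Photons incident: 2010 / 4.405×10⁻¹⁹ = 4.563×10²¹, i.e. 4.563×10²¹/6.022×10²³ = 0.007577 mol.
Product: Φ × n_abs = 0.0355 × 0.007577 = 2.690×10⁻⁴ mol.
As a count: 2.690×10⁻⁴ × 6.022×10²³ = 1.6×10²⁰.

1.6×10²⁰ molecules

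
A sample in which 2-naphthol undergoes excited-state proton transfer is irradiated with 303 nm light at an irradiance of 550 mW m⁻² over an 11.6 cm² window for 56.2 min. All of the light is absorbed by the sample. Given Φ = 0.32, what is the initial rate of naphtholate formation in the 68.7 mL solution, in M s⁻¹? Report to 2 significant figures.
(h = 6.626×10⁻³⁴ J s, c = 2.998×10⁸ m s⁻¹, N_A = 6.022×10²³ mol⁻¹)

Photon energy at 303 nm: hc/λ = (6.626×10⁻³⁴)(2.998×10⁸)/(303×10⁻⁹) = 6.556×10⁻¹⁹ J.
Energy delivered: (550 mW m⁻²)(11.6×10⁻⁴ m²)(3372 s) = 2.151 J.
Photons incident: 2.151 / 6.556×10⁻¹⁹ = 3.281×10¹⁸, i.e. 3.281×10¹⁸/6.022×10²³ = 5.448×10⁻⁶ mol.
Product formed: 0.32 × 5.448×10⁻⁶ = 1.743×10⁻⁶ mol.
Rate: 1.743×10⁻⁶ mol / (3372 s × 0.0687 L) = 7.5×10⁻⁹ M s⁻¹.

7.5×10⁻⁹ M s⁻¹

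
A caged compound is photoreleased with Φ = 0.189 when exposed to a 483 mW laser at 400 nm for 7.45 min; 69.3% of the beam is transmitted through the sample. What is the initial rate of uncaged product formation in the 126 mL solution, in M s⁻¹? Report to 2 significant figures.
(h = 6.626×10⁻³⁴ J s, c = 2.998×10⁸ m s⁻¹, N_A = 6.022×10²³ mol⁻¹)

7.4×10⁻⁷ M s⁻¹

Photon energy at 400 nm: hc/λ = (6.626×10⁻³⁴)(2.998×10⁸)/(400×10⁻⁹) = 4.966×10⁻¹⁹ J.
Energy delivered: (483 mW)(447 s) = 215.9 J.
Photons incident: 215.9 / 4.966×10⁻¹⁹ = 4.348×10²⁰, i.e. 4.348×10²⁰/6.022×10²³ = 7.220×10⁻⁴ mol.
Fraction absorbed: 1 − 69.3/100 = 0.3070.
Photons absorbed: 0.3070 × 7.220×10⁻⁴ = 2.217×10⁻⁴ mol.
Product formed: 0.189 × 2.217×10⁻⁴ = 4.190×10⁻⁵ mol.
Rate: 4.190×10⁻⁵ mol / (447 s × 0.126 L) = 7.4×10⁻⁷ M s⁻¹.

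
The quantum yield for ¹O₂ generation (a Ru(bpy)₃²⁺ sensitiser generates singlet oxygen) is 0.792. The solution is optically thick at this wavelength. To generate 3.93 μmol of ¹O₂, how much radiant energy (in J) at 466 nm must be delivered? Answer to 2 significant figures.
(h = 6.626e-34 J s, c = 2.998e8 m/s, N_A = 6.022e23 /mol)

Product: 3.93 μmol = 3.93e-6 mol.
Photons that must be absorbed: 3.93e-6 / 0.792 = 4.962e-6 mol.
Photon energy: hc/λ = 4.263e-19 J; per mole, 2.567e5 J mol⁻¹.
Energy required: 4.962e-6 × 2.567e5 = 1.3 J.

1.3 J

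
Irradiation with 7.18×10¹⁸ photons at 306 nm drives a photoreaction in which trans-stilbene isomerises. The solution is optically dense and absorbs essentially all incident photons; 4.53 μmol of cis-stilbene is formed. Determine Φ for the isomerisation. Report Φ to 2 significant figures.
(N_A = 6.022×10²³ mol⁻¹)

Φ = 0.38

Product: 4.53 μmol = 4.53×10⁻⁶ mol.
Moles of photons: 7.18×10¹⁸ / 6.022×10²³ = 1.192×10⁻⁵ mol.
Φ = 4.53×10⁻⁶ mol / 1.192×10⁻⁵ mol photons = 0.38.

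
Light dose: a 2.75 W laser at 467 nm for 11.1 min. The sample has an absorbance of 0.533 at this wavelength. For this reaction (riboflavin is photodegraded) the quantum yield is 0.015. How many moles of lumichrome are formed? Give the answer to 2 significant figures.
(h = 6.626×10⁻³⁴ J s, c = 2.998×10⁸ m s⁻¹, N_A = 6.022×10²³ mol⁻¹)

7.6×10⁻⁵ mol

Photon energy at 467 nm: hc/λ = (6.626×10⁻³⁴)(2.998×10⁸)/(467×10⁻⁹) = 4.254×10⁻¹⁹ J.
Energy delivered: (2.75 W)(666 s) = 1832 J.
Photons incident: 1832 / 4.254×10⁻¹⁹ = 4.307×10²¹, i.e. 4.307×10²¹/6.022×10²³ = 0.007152 mol.
Fraction absorbed: 1 − 10^(−0.533) = 0.7069.
Photons absorbed: 0.7069 × 0.007152 = 0.005056 mol.
Product: Φ × n_abs = 0.015 × 0.005056 = 7.584×10⁻⁵ mol.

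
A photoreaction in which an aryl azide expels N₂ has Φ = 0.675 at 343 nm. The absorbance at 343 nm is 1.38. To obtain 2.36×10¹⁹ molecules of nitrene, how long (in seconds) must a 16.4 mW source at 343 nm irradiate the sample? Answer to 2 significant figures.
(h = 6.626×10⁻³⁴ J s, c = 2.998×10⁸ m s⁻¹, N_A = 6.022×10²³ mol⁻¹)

Product: 2.36×10¹⁹ / 6.022×10²³ = 3.919×10⁻⁵ mol.
Photons that must be absorbed: 3.919×10⁻⁵ / 0.675 = 5.806×10⁻⁵ mol.
Fraction absorbed: 1 − 10^(−1.38) = 0.9583.
Incident photons needed: 5.806×10⁻⁵ / 0.9583 = 6.059×10⁻⁵ mol.
Photon energy: hc/λ = 5.791×10⁻¹⁹ J; per mole, 3.487×10⁵ J mol⁻¹.
Energy required: 6.059×10⁻⁵ × 3.487×10⁵ = 21.13 J.
Time: 21.13 J / 0.0164 W = 1300 s.

t ≈ 1300 s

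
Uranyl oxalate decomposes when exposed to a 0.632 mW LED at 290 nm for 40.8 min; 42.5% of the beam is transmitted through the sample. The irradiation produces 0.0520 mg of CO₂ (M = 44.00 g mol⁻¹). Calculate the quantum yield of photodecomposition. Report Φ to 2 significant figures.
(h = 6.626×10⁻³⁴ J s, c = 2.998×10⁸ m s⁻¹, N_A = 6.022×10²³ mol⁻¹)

Product: 0.0520 mg / 44.00 g mol⁻¹ = 1.182×10⁻⁶ mol.
Photon energy at 290 nm: hc/λ = (6.626×10⁻³⁴)(2.998×10⁸)/(290×10⁻⁹) = 6.850×10⁻¹⁹ J.
Energy delivered: (0.632 mW)(2448 s) = 1.547 J.
Photons incident: 1.547 / 6.850×10⁻¹⁹ = 2.258×10¹⁸, i.e. 2.258×10¹⁸/6.022×10²³ = 3.750×10⁻⁶ mol.
Fraction absorbed: 1 − 42.5/100 = 0.5750.
Photons absorbed: 0.5750 × 3.750×10⁻⁶ = 2.156×10⁻⁶ mol.
Φ = 1.182×10⁻⁶ mol / 2.156×10⁻⁶ mol photons = 0.55.

Φ = 0.55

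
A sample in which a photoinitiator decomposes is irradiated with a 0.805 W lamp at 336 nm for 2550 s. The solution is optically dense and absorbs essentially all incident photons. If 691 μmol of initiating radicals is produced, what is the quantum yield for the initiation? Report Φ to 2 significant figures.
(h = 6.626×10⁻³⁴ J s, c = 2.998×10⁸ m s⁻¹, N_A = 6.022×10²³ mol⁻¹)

Product: 691 μmol = 6.91×10⁻⁴ mol.
Photon energy at 336 nm: hc/λ = (6.626×10⁻³⁴)(2.998×10⁸)/(336×10⁻⁹) = 5.912×10⁻¹⁹ J.
Energy delivered: (0.805 W)(2550 s) = 2053 J.
Photons incident: 2053 / 5.912×10⁻¹⁹ = 3.473×10²¹, i.e. 3.473×10²¹/6.022×10²³ = 0.005767 mol.
Φ = 6.91×10⁻⁴ mol / 0.005767 mol photons = 0.12.

Φ = 0.12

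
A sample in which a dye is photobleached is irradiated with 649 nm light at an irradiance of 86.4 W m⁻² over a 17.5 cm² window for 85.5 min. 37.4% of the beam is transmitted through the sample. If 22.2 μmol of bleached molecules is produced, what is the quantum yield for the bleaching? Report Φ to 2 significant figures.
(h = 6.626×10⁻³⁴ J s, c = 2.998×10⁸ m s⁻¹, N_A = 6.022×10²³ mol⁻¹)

Φ = 0.0084

Product: 22.2 μmol = 2.22×10⁻⁵ mol.
Photon energy at 649 nm: hc/λ = (6.626×10⁻³⁴)(2.998×10⁸)/(649×10⁻⁹) = 3.061×10⁻¹⁹ J.
Energy delivered: (86.4 W m⁻²)(17.5×10⁻⁴ m²)(5130 s) = 775.7 J.
Photons incident: 775.7 / 3.061×10⁻¹⁹ = 2.534×10²¹, i.e. 2.534×10²¹/6.022×10²³ = 0.004208 mol.
Fraction absorbed: 1 − 37.4/100 = 0.6260.
Photons absorbed: 0.6260 × 0.004208 = 0.002634 mol.
Φ = 2.22×10⁻⁵ mol / 0.002634 mol photons = 0.0084.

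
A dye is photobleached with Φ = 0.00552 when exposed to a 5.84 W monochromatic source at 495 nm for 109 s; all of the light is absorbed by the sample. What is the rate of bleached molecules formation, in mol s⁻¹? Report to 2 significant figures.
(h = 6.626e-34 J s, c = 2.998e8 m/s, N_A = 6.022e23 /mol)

Photon energy at 495 nm: hc/λ = (6.626e-34)(2.998e8)/(495e-9) = 4.013e-19 J.
Energy delivered: (5.84 W)(109 s) = 636.6 J.
Photons incident: 636.6 / 4.013e-19 = 1.586e21, i.e. 1.586e21/6.022e23 = 0.002634 mol.
Product formed: 0.00552 × 0.002634 = 1.454e-5 mol.
Rate: 1.454e-5 / 109 s = 1.3e-7 mol s⁻¹.

1.3e-7 mol s⁻¹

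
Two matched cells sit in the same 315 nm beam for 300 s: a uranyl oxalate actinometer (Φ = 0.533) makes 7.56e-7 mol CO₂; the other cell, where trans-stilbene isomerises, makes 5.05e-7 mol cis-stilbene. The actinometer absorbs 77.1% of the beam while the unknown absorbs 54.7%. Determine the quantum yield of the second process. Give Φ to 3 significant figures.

Photons absorbed by the actinometer: 7.56e-7 / 0.533 = 1.418e-6 mol.
Incident flux: 1.418e-6 / 0.771 = 1.839e-6 einstein.
Absorbed by unknown: 0.547 × 1.839e-6 = 1.006e-6 mol.
Φ(unknown) = 5.05e-7 / 1.006e-6 = 0.502.

Φ = 0.502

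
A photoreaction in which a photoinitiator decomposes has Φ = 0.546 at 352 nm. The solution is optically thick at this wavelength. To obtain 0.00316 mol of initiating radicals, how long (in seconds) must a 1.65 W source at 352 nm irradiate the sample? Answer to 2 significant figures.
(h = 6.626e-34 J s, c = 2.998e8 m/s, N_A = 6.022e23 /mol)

Photons that must be absorbed: 0.00316 / 0.546 = 0.005788 mol.
Photon energy: hc/λ = 5.643e-19 J; per mole, 3.398e5 J mol⁻¹.
Energy required: 0.005788 × 3.398e5 = 1967 J.
Time: 1967 J / 1.65 W = 1200 s.

t ≈ 1200 s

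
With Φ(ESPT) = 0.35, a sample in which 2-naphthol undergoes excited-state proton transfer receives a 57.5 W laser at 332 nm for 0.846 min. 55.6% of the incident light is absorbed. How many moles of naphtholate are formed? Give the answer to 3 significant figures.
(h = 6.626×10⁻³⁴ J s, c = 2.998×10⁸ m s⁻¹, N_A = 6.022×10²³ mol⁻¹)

Photon energy at 332 nm: hc/λ = (6.626×10⁻³⁴)(2.998×10⁸)/(332×10⁻⁹) = 5.983×10⁻¹⁹ J.
Energy delivered: (57.5 W)(50.76 s) = 2919 J.
Photons incident: 2919 / 5.983×10⁻¹⁹ = 4.879×10²¹, i.e. 4.879×10²¹/6.022×10²³ = 0.008102 mol.
Photons absorbed: 0.556 × 0.008102 = 0.004505 mol.
Product: Φ × n_abs = 0.35 × 0.004505 = 0.001577 mol.

0.00158 mol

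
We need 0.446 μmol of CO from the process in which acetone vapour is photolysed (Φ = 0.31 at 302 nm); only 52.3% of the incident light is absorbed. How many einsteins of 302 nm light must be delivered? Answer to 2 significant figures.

2.8×10⁻⁶ einstein

Product: 0.446 μmol = 4.46×10⁻⁷ mol.
Photons that must be absorbed: 4.46×10⁻⁷ / 0.31 = 1.439×10⁻⁶ mol.
Incident photons needed: 1.439×10⁻⁶ / 0.523 = 2.751×10⁻⁶ mol.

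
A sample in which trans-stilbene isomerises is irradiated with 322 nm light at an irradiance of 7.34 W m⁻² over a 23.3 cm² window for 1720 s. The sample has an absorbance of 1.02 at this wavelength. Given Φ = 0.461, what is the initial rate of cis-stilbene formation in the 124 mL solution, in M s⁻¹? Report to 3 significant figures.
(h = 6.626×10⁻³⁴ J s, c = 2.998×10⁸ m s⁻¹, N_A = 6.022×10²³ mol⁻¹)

Photon energy at 322 nm: hc/λ = (6.626×10⁻³⁴)(2.998×10⁸)/(322×10⁻⁹) = 6.169×10⁻¹⁹ J.
Energy delivered: (7.34 W m⁻²)(23.3×10⁻⁴ m²)(1720 s) = 29.42 J.
Photons incident: 29.42 / 6.169×10⁻¹⁹ = 4.769×10¹⁹, i.e. 4.769×10¹⁹/6.022×10²³ = 7.919×10⁻⁵ mol.
Fraction absorbed: 1 − 10^(−1.02) = 0.9045.
Photons absorbed: 0.9045 × 7.919×10⁻⁵ = 7.163×10⁻⁵ mol.
Product formed: 0.461 × 7.163×10⁻⁵ = 3.302×10⁻⁵ mol.
Rate: 3.302×10⁻⁵ mol / (1720 s × 0.124 L) = 1.55×10⁻⁷ M s⁻¹.

1.55×10⁻⁷ M s⁻¹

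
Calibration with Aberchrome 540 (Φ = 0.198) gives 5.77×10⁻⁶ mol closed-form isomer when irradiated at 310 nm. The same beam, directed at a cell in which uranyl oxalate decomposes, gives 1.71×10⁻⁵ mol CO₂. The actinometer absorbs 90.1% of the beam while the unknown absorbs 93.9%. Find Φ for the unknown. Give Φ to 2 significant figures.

Φ = 0.56

Photons absorbed by the actinometer: 5.77×10⁻⁶ / 0.198 = 2.914×10⁻⁵ mol.
Incident flux: 2.914×10⁻⁵ / 0.901 = 3.234×10⁻⁵ einstein.
Absorbed by unknown: 0.939 × 3.234×10⁻⁵ = 3.037×10⁻⁵ mol.
Φ(unknown) = 1.71×10⁻⁵ / 3.037×10⁻⁵ = 0.56.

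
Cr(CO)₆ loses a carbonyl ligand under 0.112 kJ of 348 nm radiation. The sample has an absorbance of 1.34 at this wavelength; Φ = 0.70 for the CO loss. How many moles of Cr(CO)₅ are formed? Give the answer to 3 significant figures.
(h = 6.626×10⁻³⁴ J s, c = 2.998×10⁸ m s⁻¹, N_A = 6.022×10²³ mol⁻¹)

2.18×10⁻⁴ mol

Photon energy at 348 nm: hc/λ = (6.626×10⁻³⁴)(2.998×10⁸)/(348×10⁻⁹) = 5.708×10⁻¹⁹ J.
Incident energy: 0.112 kJ = 112 J.
Photons incident: 112 / 5.708×10⁻¹⁹ = 1.962×10²⁰, i.e. 1.962×10²⁰/6.022×10²³ = 3.258×10⁻⁴ mol.
Fraction absorbed: 1 − 10^(−1.34) = 0.9543.
Photons absorbed: 0.9543 × 3.258×10⁻⁴ = 3.109×10⁻⁴ mol.
Product: Φ × n_abs = 0.70 × 3.109×10⁻⁴ = 2.176×10⁻⁴ mol.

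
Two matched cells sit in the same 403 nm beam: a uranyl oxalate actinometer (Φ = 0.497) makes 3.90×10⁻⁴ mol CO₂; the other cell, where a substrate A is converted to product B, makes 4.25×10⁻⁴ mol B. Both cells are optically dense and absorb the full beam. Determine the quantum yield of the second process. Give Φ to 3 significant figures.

Φ = 0.542

Photons absorbed by the actinometer: 3.90×10⁻⁴ / 0.497 = 7.847×10⁻⁴ mol.
Φ(unknown) = 4.25×10⁻⁴ / 7.847×10⁻⁴ = 0.542.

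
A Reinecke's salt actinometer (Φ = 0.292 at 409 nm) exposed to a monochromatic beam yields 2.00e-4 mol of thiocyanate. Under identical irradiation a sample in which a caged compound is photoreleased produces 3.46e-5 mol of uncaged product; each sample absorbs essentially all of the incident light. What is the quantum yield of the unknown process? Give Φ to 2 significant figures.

Φ = 0.051

Photons absorbed by the actinometer: 2.00e-4 / 0.292 = 6.849e-4 mol.
Φ(unknown) = 3.46e-5 / 6.849e-4 = 0.051.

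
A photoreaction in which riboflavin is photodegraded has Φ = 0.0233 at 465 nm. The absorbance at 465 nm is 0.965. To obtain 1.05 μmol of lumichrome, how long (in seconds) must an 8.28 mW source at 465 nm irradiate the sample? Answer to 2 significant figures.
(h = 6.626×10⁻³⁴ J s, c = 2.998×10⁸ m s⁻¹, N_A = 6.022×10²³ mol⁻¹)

t ≈ 1600 s

Product: 1.05 μmol = 1.05×10⁻⁶ mol.
Photons that must be absorbed: 1.05×10⁻⁶ / 0.0233 = 4.506×10⁻⁵ mol.
Fraction absorbed: 1 − 10^(−0.965) = 0.8916.
Incident photons needed: 4.506×10⁻⁵ / 0.8916 = 5.054×10⁻⁵ mol.
Photon energy: hc/λ = 4.272×10⁻¹⁹ J; per mole, 2.573×10⁵ J mol⁻¹.
Energy required: 5.054×10⁻⁵ × 2.573×10⁵ = 13.00 J.
Time: 13.00 J / 0.00828 W = 1600 s.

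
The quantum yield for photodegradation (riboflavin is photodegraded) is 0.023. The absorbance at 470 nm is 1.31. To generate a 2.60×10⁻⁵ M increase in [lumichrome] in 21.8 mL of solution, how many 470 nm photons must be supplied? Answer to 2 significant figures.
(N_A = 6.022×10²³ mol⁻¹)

1.6×10¹⁹ photons

Product: (2.60×10⁻⁵ M)(0.0218 L) = 5.668×10⁻⁷ mol.
Photons that must be absorbed: 5.668×10⁻⁷ / 0.023 = 2.464×10⁻⁵ mol.
Fraction absorbed: 1 − 10^(−1.31) = 0.9510.
Incident photons needed: 2.464×10⁻⁵ / 0.9510 = 2.591×10⁻⁵ mol.
Photon count: 2.591×10⁻⁵ × 6.022×10²³ = 1.6×10¹⁹.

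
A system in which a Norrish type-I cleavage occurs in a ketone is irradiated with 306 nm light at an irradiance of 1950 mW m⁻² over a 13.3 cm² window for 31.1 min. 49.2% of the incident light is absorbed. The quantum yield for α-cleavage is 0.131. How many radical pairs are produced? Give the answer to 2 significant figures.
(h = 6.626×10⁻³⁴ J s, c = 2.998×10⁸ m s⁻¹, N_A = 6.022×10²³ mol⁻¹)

Photon energy at 306 nm: hc/λ = (6.626×10⁻³⁴)(2.998×10⁸)/(306×10⁻⁹) = 6.492×10⁻¹⁹ J.
Energy delivered: (1950 mW m⁻²)(13.3×10⁻⁴ m²)(1866 s) = 4.839 J.
Photons incident: 4.839 / 6.492×10⁻¹⁹ = 7.454×10¹⁸, i.e. 7.454×10¹⁸/6.022×10²³ = 1.238×10⁻⁵ mol.
Photons absorbed: 0.492 × 1.238×10⁻⁵ = 6.091×10⁻⁶ mol.
Product: Φ × n_abs = 0.131 × 6.091×10⁻⁶ = 7.979×10⁻⁷ mol.
As a count: 7.979×10⁻⁷ × 6.022×10²³ = 4.8×10¹⁷.

4.8×10¹⁷ radical pairs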